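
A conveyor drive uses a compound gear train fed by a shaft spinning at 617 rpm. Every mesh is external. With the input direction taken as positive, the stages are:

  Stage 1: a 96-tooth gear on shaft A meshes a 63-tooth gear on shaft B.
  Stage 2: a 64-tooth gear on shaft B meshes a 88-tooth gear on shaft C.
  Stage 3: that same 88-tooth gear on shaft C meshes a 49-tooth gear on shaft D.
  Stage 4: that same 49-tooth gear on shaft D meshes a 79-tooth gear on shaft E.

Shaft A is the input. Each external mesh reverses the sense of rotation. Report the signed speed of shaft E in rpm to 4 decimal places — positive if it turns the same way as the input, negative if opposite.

Stage 1 [96T→63T]: ω = 617.0000×96/63 = 940.1905 rpm, dir flips to −; running = −940.1905
Stage 2 [64T→88T]: ω = 940.1905×64/88 = 683.7749 rpm, dir flips to +; running = +683.7749
Stage 3 [88T→49T]: ω = 683.7749×88/49 = 1228.0039 rpm, dir flips to −; running = −1228.0039
Stage 4 [49T→79T]: ω = 1228.0039×49/79 = 761.6733 rpm, dir flips to +; running = +761.6733

+761.6733 rpm (same as input, |ω| = 761.6733 rpm)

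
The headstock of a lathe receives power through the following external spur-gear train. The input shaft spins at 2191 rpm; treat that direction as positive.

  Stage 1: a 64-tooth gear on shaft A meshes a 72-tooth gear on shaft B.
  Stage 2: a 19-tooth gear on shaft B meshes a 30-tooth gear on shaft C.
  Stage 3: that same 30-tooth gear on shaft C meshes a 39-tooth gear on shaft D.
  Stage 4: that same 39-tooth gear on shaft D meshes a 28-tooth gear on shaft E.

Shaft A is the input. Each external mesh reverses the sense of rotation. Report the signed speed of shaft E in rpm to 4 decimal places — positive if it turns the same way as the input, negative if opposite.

Stage 1 [64T→72T]: ω = 2191.0000×64/72 = 1947.5556 rpm, dir flips to −; running = −1947.5556
Stage 2 [19T→30T]: ω = 1947.5556×19/30 = 1233.4519 rpm, dir flips to +; running = +1233.4519
Stage 3 [30T→39T]: ω = 1233.4519×30/39 = 948.8091 rpm, dir flips to −; running = −948.8091
Stage 4 [39T→28T]: ω = 948.8091×39/28 = 1321.5556 rpm, dir flips to +; running = +1321.5556

+1321.5556 rpm (same as input, |ω| = 1321.5556 rpm)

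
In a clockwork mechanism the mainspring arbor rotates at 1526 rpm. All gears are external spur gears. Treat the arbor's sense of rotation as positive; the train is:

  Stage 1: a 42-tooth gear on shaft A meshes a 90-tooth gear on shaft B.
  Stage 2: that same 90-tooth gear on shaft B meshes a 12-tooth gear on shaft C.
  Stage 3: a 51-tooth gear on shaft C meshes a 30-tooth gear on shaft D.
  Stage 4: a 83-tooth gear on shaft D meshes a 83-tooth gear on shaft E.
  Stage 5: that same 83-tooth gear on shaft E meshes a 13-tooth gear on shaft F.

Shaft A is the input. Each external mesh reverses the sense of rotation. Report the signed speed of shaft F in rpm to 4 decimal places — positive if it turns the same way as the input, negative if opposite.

Stage 1 [42T→90T]: ω = 1526.0000×42/90 = 712.1333 rpm, dir flips to −; running = −712.1333
Stage 2 [90T→12T]: ω = 712.1333×90/12 = 5341.0000 rpm, dir flips to +; running = +5341.0000
Stage 3 [51T→30T]: ω = 5341.0000×51/30 = 9079.7000 rpm, dir flips to −; running = −9079.7000
Stage 4 [83T→83T]: ω = 9079.7000×83/83 = 9079.7000 rpm, dir flips to +; running = +9079.7000
Stage 5 [83T→13T]: ω = 9079.7000×83/13 = 57970.3923 rpm, dir flips to −; running = −57970.3923

-57970.3923 rpm (opposite to input, |ω| = 57970.3923 rpm)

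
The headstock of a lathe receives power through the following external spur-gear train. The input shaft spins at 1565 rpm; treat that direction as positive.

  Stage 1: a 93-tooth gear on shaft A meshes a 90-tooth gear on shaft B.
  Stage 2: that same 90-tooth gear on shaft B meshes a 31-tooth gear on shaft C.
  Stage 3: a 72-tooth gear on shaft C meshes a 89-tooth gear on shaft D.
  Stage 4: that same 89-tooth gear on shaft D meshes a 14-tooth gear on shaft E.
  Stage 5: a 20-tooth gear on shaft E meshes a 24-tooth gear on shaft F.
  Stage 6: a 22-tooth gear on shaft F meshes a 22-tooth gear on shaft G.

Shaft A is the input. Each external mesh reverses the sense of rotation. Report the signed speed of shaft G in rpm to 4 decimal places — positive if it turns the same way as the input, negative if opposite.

Stage 1 [93T→90T]: ω = 1565.0000×93/90 = 1617.1667 rpm, dir flips to −; running = −1617.1667
Stage 2 [90T→31T]: ω = 1617.1667×90/31 = 4695.0000 rpm, dir flips to +; running = +4695.0000
Stage 3 [72T→89T]: ω = 4695.0000×72/89 = 3798.2022 rpm, dir flips to −; running = −3798.2022
Stage 4 [89T→14T]: ω = 3798.2022×89/14 = 24145.7143 rpm, dir flips to +; running = +24145.7143
Stage 5 [20T→24T]: ω = 24145.7143×20/24 = 20121.4286 rpm, dir flips to −; running = −20121.4286
Stage 6 [22T→22T]: ω = 20121.4286×22/22 = 20121.4286 rpm, dir flips to +; running = +20121.4286

+20121.4286 rpm (same as input, |ω| = 20121.4286 rpm)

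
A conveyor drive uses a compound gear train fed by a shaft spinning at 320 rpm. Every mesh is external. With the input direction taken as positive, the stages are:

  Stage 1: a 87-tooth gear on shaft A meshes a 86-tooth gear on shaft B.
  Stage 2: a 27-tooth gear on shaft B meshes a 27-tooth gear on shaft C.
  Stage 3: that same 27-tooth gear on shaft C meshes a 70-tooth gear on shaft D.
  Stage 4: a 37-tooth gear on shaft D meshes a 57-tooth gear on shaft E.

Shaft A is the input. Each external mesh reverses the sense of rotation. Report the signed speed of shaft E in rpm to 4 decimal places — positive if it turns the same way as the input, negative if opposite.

+81.0519 rpm (same as input, |ω| = 81.0519 rpm)

Stage 1 [87T→86T]: ω = 320.0000×87/86 = 323.7209 rpm, dir flips to −; running = −323.7209
Stage 2 [27T→27T]: ω = 323.7209×27/27 = 323.7209 rpm, dir flips to +; running = +323.7209
Stage 3 [27T→70T]: ω = 323.7209×27/70 = 124.8638 rpm, dir flips to −; running = −124.8638
Stage 4 [37T→57T]: ω = 124.8638×37/57 = 81.0519 rpm, dir flips to +; running = +81.0519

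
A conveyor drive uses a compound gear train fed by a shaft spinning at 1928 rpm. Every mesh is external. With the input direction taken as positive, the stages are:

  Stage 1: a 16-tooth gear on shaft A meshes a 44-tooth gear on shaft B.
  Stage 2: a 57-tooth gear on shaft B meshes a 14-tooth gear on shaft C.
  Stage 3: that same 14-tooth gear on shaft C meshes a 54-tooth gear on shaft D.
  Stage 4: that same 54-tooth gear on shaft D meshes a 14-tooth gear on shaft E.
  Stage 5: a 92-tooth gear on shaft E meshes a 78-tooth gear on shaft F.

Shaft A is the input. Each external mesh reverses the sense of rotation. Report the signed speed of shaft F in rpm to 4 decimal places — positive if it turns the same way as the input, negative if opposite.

Stage 1 [16T→44T]: ω = 1928.0000×16/44 = 701.0909 rpm, dir flips to −; running = −701.0909
Stage 2 [57T→14T]: ω = 701.0909×57/14 = 2854.4416 rpm, dir flips to +; running = +2854.4416
Stage 3 [14T→54T]: ω = 2854.4416×14/54 = 740.0404 rpm, dir flips to −; running = −740.0404
Stage 4 [54T→14T]: ω = 740.0404×54/14 = 2854.4416 rpm, dir flips to +; running = +2854.4416
Stage 5 [92T→78T]: ω = 2854.4416×92/78 = 3366.7772 rpm, dir flips to −; running = −3366.7772

-3366.7772 rpm (opposite to input, |ω| = 3366.7772 rpm)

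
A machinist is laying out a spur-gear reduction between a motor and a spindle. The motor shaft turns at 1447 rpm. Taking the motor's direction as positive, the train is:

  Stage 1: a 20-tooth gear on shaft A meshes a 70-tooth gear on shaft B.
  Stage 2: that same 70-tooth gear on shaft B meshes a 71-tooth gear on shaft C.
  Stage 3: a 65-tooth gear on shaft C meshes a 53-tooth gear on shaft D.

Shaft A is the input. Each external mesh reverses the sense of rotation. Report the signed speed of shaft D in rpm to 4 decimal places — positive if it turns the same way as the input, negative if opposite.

Stage 1 [20T→70T]: ω = 1447.0000×20/70 = 413.4286 rpm, dir flips to −; running = −413.4286
Stage 2 [70T→71T]: ω = 413.4286×70/71 = 407.6056 rpm, dir flips to +; running = +407.6056
Stage 3 [65T→53T]: ω = 407.6056×65/53 = 499.8937 rpm, dir flips to −; running = −499.8937

-499.8937 rpm (opposite to input, |ω| = 499.8937 rpm)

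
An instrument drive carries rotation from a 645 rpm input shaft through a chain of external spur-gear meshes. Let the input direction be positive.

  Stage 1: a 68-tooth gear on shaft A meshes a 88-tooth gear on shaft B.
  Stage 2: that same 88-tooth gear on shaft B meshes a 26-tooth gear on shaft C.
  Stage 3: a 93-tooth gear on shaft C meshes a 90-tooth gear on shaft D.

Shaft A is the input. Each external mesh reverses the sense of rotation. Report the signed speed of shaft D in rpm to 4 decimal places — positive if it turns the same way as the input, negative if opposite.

Stage 1 [68T→88T]: ω = 645.0000×68/88 = 498.4091 rpm, dir flips to −; running = −498.4091
Stage 2 [88T→26T]: ω = 498.4091×88/26 = 1686.9231 rpm, dir flips to +; running = +1686.9231
Stage 3 [93T→90T]: ω = 1686.9231×93/90 = 1743.1538 rpm, dir flips to −; running = −1743.1538

-1743.1538 rpm (opposite to input, |ω| = 1743.1538 rpm)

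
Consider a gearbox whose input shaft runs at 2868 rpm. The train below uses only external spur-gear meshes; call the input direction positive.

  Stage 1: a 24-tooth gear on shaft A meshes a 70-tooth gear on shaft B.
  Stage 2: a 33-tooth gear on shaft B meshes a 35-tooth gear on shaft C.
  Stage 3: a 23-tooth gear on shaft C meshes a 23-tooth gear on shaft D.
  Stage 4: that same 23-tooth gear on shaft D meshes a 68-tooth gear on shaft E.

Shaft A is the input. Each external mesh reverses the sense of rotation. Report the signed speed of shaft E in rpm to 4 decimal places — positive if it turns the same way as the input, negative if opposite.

Stage 1 [24T→70T]: ω = 2868.0000×24/70 = 983.3143 rpm, dir flips to −; running = −983.3143
Stage 2 [33T→35T]: ω = 983.3143×33/35 = 927.1249 rpm, dir flips to +; running = +927.1249
Stage 3 [23T→23T]: ω = 927.1249×23/23 = 927.1249 rpm, dir flips to −; running = −927.1249
Stage 4 [23T→68T]: ω = 927.1249×23/68 = 313.5864 rpm, dir flips to +; running = +313.5864

+313.5864 rpm (same as input, |ω| = 313.5864 rpm)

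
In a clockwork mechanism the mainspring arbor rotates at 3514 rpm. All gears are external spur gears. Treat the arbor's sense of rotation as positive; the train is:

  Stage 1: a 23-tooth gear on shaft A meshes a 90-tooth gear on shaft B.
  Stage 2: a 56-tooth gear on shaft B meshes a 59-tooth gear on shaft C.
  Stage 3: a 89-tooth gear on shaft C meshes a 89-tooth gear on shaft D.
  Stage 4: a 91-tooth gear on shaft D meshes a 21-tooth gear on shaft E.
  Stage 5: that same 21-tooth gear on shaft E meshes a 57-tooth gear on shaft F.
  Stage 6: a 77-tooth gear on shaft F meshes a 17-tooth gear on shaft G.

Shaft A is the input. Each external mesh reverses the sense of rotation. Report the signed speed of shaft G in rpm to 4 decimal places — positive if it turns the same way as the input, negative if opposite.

Stage 1 [23T→90T]: ω = 3514.0000×23/90 = 898.0222 rpm, dir flips to −; running = −898.0222
Stage 2 [56T→59T]: ω = 898.0222×56/59 = 852.3601 rpm, dir flips to +; running = +852.3601
Stage 3 [89T→89T]: ω = 852.3601×89/89 = 852.3601 rpm, dir flips to −; running = −852.3601
Stage 4 [91T→21T]: ω = 852.3601×91/21 = 3693.5603 rpm, dir flips to +; running = +3693.5603
Stage 5 [21T→57T]: ω = 3693.5603×21/57 = 1360.7854 rpm, dir flips to −; running = −1360.7854
Stage 6 [77T→17T]: ω = 1360.7854×77/17 = 6163.5573 rpm, dir flips to +; running = +6163.5573

+6163.5573 rpm (same as input, |ω| = 6163.5573 rpm)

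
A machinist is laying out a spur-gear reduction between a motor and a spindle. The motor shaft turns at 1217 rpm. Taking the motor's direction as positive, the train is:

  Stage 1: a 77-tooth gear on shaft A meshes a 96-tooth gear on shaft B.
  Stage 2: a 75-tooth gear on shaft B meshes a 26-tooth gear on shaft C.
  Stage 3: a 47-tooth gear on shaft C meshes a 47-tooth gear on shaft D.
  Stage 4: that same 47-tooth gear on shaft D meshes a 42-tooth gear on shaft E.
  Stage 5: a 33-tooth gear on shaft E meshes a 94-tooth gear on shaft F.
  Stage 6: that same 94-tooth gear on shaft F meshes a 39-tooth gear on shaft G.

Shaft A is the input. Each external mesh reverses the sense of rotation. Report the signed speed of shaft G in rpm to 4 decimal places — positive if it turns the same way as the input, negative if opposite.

Stage 1 [77T→96T]: ω = 1217.0000×77/96 = 976.1354 rpm, dir flips to −; running = −976.1354
Stage 2 [75T→26T]: ω = 976.1354×75/26 = 2815.7752 rpm, dir flips to +; running = +2815.7752
Stage 3 [47T→47T]: ω = 2815.7752×47/47 = 2815.7752 rpm, dir flips to −; running = −2815.7752
Stage 4 [47T→42T]: ω = 2815.7752×47/42 = 3150.9866 rpm, dir flips to +; running = +3150.9866
Stage 5 [33T→94T]: ω = 3150.9866×33/94 = 1106.1974 rpm, dir flips to −; running = −1106.1974
Stage 6 [94T→39T]: ω = 1106.1974×94/39 = 2666.2194 rpm, dir flips to +; running = +2666.2194

+2666.2194 rpm (same as input, |ω| = 2666.2194 rpm)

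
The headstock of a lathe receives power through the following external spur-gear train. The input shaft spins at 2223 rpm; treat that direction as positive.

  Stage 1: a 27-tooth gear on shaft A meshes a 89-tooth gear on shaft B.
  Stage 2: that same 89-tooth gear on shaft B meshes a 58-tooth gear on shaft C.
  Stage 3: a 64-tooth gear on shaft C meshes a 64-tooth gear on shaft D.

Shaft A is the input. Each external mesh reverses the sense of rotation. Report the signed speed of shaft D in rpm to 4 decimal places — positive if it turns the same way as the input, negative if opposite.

-1034.8448 rpm (opposite to input, |ω| = 1034.8448 rpm)

Stage 1 [27T→89T]: ω = 2223.0000×27/89 = 674.3933 rpm, dir flips to −; running = −674.3933
Stage 2 [89T→58T]: ω = 674.3933×89/58 = 1034.8448 rpm, dir flips to +; running = +1034.8448
Stage 3 [64T→64T]: ω = 1034.8448×64/64 = 1034.8448 rpm, dir flips to −; running = −1034.8448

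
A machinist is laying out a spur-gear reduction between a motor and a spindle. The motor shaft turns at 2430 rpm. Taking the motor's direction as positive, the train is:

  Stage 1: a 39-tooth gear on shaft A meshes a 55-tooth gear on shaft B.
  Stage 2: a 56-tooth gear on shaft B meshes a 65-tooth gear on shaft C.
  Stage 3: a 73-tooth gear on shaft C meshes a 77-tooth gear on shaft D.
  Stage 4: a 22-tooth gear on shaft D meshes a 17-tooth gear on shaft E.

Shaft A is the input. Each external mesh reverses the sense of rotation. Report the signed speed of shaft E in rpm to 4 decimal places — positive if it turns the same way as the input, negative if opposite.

+1821.3305 rpm (same as input, |ω| = 1821.3305 rpm)

Stage 1 [39T→55T]: ω = 2430.0000×39/55 = 1723.0909 rpm, dir flips to −; running = −1723.0909
Stage 2 [56T→65T]: ω = 1723.0909×56/65 = 1484.5091 rpm, dir flips to +; running = +1484.5091
Stage 3 [73T→77T]: ω = 1484.5091×73/77 = 1407.3917 rpm, dir flips to −; running = −1407.3917
Stage 4 [22T→17T]: ω = 1407.3917×22/17 = 1821.3305 rpm, dir flips to +; running = +1821.3305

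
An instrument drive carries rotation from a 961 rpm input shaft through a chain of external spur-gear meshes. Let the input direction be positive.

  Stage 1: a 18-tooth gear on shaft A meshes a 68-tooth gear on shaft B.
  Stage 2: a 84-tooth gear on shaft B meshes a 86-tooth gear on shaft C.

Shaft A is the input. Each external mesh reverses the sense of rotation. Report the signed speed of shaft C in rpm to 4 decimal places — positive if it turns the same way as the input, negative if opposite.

Stage 1 [18T→68T]: ω = 961.0000×18/68 = 254.3824 rpm, dir flips to −; running = −254.3824
Stage 2 [84T→86T]: ω = 254.3824×84/86 = 248.4665 rpm, dir flips to +; running = +248.4665

+248.4665 rpm (same as input, |ω| = 248.4665 rpm)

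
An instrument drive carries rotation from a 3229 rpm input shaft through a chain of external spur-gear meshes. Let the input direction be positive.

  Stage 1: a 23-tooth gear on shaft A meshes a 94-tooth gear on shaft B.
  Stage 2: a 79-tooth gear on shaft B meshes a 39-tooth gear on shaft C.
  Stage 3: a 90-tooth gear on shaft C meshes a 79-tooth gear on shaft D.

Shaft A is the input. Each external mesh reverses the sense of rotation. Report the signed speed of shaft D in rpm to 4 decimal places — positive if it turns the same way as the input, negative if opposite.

Stage 1 [23T→94T]: ω = 3229.0000×23/94 = 790.0745 rpm, dir flips to −; running = −790.0745
Stage 2 [79T→39T]: ω = 790.0745×79/39 = 1600.4073 rpm, dir flips to +; running = +1600.4073
Stage 3 [90T→79T]: ω = 1600.4073×90/79 = 1823.2488 rpm, dir flips to −; running = −1823.2488

-1823.2488 rpm (opposite to input, |ω| = 1823.2488 rpm)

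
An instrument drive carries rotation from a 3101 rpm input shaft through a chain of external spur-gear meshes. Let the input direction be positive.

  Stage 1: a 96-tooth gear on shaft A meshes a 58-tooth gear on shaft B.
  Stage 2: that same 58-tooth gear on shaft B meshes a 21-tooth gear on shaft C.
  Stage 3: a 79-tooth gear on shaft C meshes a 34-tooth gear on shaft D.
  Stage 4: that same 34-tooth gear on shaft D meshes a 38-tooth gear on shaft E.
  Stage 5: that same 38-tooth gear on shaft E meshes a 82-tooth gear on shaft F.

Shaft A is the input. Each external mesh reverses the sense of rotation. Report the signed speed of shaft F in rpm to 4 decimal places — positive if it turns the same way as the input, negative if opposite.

Stage 1 [96T→58T]: ω = 3101.0000×96/58 = 5132.6897 rpm, dir flips to −; running = −5132.6897
Stage 2 [58T→21T]: ω = 5132.6897×58/21 = 14176.0000 rpm, dir flips to +; running = +14176.0000
Stage 3 [79T→34T]: ω = 14176.0000×79/34 = 32938.3529 rpm, dir flips to −; running = −32938.3529
Stage 4 [34T→38T]: ω = 32938.3529×34/38 = 29471.1579 rpm, dir flips to +; running = +29471.1579
Stage 5 [38T→82T]: ω = 29471.1579×38/82 = 13657.3659 rpm, dir flips to −; running = −13657.3659

-13657.3659 rpm (opposite to input, |ω| = 13657.3659 rpm)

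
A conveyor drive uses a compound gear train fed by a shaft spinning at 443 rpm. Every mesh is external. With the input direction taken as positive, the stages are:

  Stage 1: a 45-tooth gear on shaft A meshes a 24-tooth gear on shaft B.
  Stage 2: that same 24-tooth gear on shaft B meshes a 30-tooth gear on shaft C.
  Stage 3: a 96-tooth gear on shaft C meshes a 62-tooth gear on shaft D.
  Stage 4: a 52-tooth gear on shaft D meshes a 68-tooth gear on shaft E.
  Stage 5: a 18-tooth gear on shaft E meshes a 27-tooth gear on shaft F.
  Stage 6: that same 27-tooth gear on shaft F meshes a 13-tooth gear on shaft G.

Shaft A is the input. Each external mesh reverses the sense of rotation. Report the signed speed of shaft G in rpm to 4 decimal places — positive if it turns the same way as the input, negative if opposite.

+1089.4269 rpm (same as input, |ω| = 1089.4269 rpm)

Stage 1 [45T→24T]: ω = 443.0000×45/24 = 830.6250 rpm, dir flips to −; running = −830.6250
Stage 2 [24T→30T]: ω = 830.6250×24/30 = 664.5000 rpm, dir flips to +; running = +664.5000
Stage 3 [96T→62T]: ω = 664.5000×96/62 = 1028.9032 rpm, dir flips to −; running = −1028.9032
Stage 4 [52T→68T]: ω = 1028.9032×52/68 = 786.8083 rpm, dir flips to +; running = +786.8083
Stage 5 [18T→27T]: ω = 786.8083×18/27 = 524.5389 rpm, dir flips to −; running = −524.5389
Stage 6 [27T→13T]: ω = 524.5389×27/13 = 1089.4269 rpm, dir flips to +; running = +1089.4269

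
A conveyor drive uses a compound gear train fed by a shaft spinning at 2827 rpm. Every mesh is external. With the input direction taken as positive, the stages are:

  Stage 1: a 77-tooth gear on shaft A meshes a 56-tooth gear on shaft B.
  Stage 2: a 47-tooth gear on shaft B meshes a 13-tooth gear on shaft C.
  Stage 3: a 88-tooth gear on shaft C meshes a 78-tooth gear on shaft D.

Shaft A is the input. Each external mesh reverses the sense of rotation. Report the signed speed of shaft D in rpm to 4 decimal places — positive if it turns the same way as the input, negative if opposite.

-15855.1765 rpm (opposite to input, |ω| = 15855.1765 rpm)

Stage 1 [77T→56T]: ω = 2827.0000×77/56 = 3887.1250 rpm, dir flips to −; running = −3887.1250
Stage 2 [47T→13T]: ω = 3887.1250×47/13 = 14053.4519 rpm, dir flips to +; running = +14053.4519
Stage 3 [88T→78T]: ω = 14053.4519×88/78 = 15855.1765 rpm, dir flips to −; running = −15855.1765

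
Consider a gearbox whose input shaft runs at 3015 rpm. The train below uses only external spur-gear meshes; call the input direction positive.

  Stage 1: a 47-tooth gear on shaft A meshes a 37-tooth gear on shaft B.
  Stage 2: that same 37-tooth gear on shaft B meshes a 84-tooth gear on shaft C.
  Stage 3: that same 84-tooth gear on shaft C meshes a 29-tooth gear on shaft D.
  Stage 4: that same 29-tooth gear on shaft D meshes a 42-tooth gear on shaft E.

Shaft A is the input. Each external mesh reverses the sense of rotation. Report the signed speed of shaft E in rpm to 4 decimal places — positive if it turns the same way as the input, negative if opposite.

Stage 1 [47T→37T]: ω = 3015.0000×47/37 = 3829.8649 rpm, dir flips to −; running = −3829.8649
Stage 2 [37T→84T]: ω = 3829.8649×37/84 = 1686.9643 rpm, dir flips to +; running = +1686.9643
Stage 3 [84T→29T]: ω = 1686.9643×84/29 = 4886.3793 rpm, dir flips to −; running = −4886.3793
Stage 4 [29T→42T]: ω = 4886.3793×29/42 = 3373.9286 rpm, dir flips to +; running = +3373.9286

+3373.9286 rpm (same as input, |ω| = 3373.9286 rpm)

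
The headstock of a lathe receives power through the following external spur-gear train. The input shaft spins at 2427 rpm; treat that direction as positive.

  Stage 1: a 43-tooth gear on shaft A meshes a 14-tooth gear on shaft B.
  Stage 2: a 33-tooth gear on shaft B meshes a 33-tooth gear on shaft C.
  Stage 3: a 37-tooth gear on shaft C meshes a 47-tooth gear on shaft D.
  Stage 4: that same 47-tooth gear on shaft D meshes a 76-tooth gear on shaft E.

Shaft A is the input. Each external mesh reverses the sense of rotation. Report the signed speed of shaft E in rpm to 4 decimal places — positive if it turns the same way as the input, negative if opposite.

+3629.0949 rpm (same as input, |ω| = 3629.0949 rpm)

Stage 1 [43T→14T]: ω = 2427.0000×43/14 = 7454.3571 rpm, dir flips to −; running = −7454.3571
Stage 2 [33T→33T]: ω = 7454.3571×33/33 = 7454.3571 rpm, dir flips to +; running = +7454.3571
Stage 3 [37T→47T]: ω = 7454.3571×37/47 = 5868.3237 rpm, dir flips to −; running = −5868.3237
Stage 4 [47T→76T]: ω = 5868.3237×47/76 = 3629.0949 rpm, dir flips to +; running = +3629.0949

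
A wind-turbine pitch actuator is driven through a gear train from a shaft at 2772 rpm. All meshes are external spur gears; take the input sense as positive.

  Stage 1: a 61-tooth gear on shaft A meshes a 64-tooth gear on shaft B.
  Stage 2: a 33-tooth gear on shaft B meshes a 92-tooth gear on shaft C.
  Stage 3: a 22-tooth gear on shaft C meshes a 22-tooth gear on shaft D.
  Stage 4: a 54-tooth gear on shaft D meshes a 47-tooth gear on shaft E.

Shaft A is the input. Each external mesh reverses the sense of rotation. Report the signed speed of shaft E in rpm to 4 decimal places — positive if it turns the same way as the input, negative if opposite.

+1088.8426 rpm (same as input, |ω| = 1088.8426 rpm)

Stage 1 [61T→64T]: ω = 2772.0000×61/64 = 2642.0625 rpm, dir flips to −; running = −2642.0625
Stage 2 [33T→92T]: ω = 2642.0625×33/92 = 947.6963 rpm, dir flips to +; running = +947.6963
Stage 3 [22T→22T]: ω = 947.6963×22/22 = 947.6963 rpm, dir flips to −; running = −947.6963
Stage 4 [54T→47T]: ω = 947.6963×54/47 = 1088.8426 rpm, dir flips to +; running = +1088.8426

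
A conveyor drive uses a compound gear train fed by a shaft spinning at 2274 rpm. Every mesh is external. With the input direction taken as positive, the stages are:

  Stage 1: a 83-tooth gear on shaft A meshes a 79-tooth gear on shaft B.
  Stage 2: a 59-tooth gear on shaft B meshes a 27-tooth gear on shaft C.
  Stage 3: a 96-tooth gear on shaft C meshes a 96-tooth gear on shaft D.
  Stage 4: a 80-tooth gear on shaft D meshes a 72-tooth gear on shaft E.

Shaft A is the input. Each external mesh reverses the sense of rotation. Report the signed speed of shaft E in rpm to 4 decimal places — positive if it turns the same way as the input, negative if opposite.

+5800.7907 rpm (same as input, |ω| = 5800.7907 rpm)

Stage 1 [83T→79T]: ω = 2274.0000×83/79 = 2389.1392 rpm, dir flips to −; running = −2389.1392
Stage 2 [59T→27T]: ω = 2389.1392×59/27 = 5220.7117 rpm, dir flips to +; running = +5220.7117
Stage 3 [96T→96T]: ω = 5220.7117×96/96 = 5220.7117 rpm, dir flips to −; running = −5220.7117
Stage 4 [80T→72T]: ω = 5220.7117×80/72 = 5800.7907 rpm, dir flips to +; running = +5800.7907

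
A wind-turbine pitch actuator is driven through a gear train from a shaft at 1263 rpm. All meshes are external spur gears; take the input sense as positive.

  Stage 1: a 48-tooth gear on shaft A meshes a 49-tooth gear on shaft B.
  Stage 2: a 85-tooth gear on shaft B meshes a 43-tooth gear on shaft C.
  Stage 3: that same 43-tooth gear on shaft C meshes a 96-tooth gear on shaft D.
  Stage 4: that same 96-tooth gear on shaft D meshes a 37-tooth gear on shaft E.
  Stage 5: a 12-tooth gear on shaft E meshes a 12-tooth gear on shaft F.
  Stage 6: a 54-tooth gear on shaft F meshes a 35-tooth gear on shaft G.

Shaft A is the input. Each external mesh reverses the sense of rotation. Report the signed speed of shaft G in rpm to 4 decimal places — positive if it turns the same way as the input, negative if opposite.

Stage 1 [48T→49T]: ω = 1263.0000×48/49 = 1237.2245 rpm, dir flips to −; running = −1237.2245
Stage 2 [85T→43T]: ω = 1237.2245×85/43 = 2445.6763 rpm, dir flips to +; running = +2445.6763
Stage 3 [43T→96T]: ω = 2445.6763×43/96 = 1095.4592 rpm, dir flips to −; running = −1095.4592
Stage 4 [96T→37T]: ω = 1095.4592×96/37 = 2842.2725 rpm, dir flips to +; running = +2842.2725
Stage 5 [12T→12T]: ω = 2842.2725×12/12 = 2842.2725 rpm, dir flips to −; running = −2842.2725
Stage 6 [54T→35T]: ω = 2842.2725×54/35 = 4385.2204 rpm, dir flips to +; running = +4385.2204

+4385.2204 rpm (same as input, |ω| = 4385.2204 rpm)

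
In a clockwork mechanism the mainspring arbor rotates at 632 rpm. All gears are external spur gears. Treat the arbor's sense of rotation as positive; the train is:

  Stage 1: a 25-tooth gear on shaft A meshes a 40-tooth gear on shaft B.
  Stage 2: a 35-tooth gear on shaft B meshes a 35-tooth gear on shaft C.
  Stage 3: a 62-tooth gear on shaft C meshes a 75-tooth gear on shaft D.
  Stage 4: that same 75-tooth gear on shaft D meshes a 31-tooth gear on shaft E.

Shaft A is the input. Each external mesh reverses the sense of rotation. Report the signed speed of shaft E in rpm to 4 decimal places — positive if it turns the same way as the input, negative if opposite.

+790.0000 rpm (same as input, |ω| = 790.0000 rpm)

Stage 1 [25T→40T]: ω = 632.0000×25/40 = 395.0000 rpm, dir flips to −; running = −395.0000
Stage 2 [35T→35T]: ω = 395.0000×35/35 = 395.0000 rpm, dir flips to +; running = +395.0000
Stage 3 [62T→75T]: ω = 395.0000×62/75 = 326.5333 rpm, dir flips to −; running = −326.5333
Stage 4 [75T→31T]: ω = 326.5333×75/31 = 790.0000 rpm, dir flips to +; running = +790.0000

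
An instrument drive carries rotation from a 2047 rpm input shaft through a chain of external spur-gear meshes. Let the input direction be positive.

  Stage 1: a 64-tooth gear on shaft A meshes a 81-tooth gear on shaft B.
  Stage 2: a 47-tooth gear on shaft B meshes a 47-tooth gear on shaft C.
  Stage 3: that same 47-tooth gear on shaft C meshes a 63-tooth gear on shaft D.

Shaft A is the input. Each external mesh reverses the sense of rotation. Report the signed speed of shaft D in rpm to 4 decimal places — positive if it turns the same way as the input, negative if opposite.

Stage 1 [64T→81T]: ω = 2047.0000×64/81 = 1617.3827 rpm, dir flips to −; running = −1617.3827
Stage 2 [47T→47T]: ω = 1617.3827×47/47 = 1617.3827 rpm, dir flips to +; running = +1617.3827
Stage 3 [47T→63T]: ω = 1617.3827×47/63 = 1206.6189 rpm, dir flips to −; running = −1206.6189

-1206.6189 rpm (opposite to input, |ω| = 1206.6189 rpm)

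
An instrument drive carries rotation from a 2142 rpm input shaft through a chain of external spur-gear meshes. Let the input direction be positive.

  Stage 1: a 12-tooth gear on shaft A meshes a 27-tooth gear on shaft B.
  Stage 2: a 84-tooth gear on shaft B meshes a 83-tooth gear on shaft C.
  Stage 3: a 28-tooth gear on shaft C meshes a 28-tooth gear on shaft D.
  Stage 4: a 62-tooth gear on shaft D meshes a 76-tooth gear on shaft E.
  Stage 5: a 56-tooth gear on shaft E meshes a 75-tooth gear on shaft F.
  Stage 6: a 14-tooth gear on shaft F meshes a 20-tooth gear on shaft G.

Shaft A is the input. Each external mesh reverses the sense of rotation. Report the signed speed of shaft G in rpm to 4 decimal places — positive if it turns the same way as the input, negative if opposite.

+410.8100 rpm (same as input, |ω| = 410.8100 rpm)

Stage 1 [12T→27T]: ω = 2142.0000×12/27 = 952.0000 rpm, dir flips to −; running = −952.0000
Stage 2 [84T→83T]: ω = 952.0000×84/83 = 963.4699 rpm, dir flips to +; running = +963.4699
Stage 3 [28T→28T]: ω = 963.4699×28/28 = 963.4699 rpm, dir flips to −; running = −963.4699
Stage 4 [62T→76T]: ω = 963.4699×62/76 = 785.9886 rpm, dir flips to +; running = +785.9886
Stage 5 [56T→75T]: ω = 785.9886×56/75 = 586.8715 rpm, dir flips to −; running = −586.8715
Stage 6 [14T→20T]: ω = 586.8715×14/20 = 410.8100 rpm, dir flips to +; running = +410.8100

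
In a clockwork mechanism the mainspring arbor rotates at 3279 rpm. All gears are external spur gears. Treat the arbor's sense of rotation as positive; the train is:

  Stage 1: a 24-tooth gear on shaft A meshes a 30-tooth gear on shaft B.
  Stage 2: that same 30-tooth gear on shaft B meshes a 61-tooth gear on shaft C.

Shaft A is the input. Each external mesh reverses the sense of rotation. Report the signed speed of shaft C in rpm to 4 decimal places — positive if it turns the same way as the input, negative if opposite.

+1290.0984 rpm (same as input, |ω| = 1290.0984 rpm)

Stage 1 [24T→30T]: ω = 3279.0000×24/30 = 2623.2000 rpm, dir flips to −; running = −2623.2000
Stage 2 [30T→61T]: ω = 2623.2000×30/61 = 1290.0984 rpm, dir flips to +; running = +1290.0984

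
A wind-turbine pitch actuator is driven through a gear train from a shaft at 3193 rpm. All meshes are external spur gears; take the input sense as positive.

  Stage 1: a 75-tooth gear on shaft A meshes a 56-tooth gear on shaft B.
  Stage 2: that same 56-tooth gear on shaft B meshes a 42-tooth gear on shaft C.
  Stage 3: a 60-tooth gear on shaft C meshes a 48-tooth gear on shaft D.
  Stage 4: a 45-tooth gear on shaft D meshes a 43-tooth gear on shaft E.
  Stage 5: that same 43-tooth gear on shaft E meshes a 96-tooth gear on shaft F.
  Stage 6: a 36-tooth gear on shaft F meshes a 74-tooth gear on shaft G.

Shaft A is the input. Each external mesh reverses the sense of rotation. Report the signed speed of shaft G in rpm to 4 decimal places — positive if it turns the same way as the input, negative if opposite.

Stage 1 [75T→56T]: ω = 3193.0000×75/56 = 4276.3393 rpm, dir flips to −; running = −4276.3393
Stage 2 [56T→42T]: ω = 4276.3393×56/42 = 5701.7857 rpm, dir flips to +; running = +5701.7857
Stage 3 [60T→48T]: ω = 5701.7857×60/48 = 7127.2321 rpm, dir flips to −; running = −7127.2321
Stage 4 [45T→43T]: ω = 7127.2321×45/43 = 7458.7313 rpm, dir flips to +; running = +7458.7313
Stage 5 [43T→96T]: ω = 7458.7313×43/96 = 3340.8901 rpm, dir flips to −; running = −3340.8901
Stage 6 [36T→74T]: ω = 3340.8901×36/74 = 1625.2979 rpm, dir flips to +; running = +1625.2979

+1625.2979 rpm (same as input, |ω| = 1625.2979 rpm)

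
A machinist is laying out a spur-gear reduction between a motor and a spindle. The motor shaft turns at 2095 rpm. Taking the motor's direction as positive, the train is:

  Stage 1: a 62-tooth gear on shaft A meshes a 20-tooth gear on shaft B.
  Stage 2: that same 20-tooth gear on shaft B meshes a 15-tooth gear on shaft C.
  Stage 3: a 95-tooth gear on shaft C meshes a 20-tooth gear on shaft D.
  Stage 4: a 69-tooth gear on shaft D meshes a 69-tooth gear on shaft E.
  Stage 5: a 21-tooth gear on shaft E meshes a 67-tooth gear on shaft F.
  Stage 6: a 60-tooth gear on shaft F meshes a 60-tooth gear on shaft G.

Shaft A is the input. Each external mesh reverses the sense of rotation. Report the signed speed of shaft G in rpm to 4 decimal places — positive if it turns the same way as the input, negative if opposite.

Stage 1 [62T→20T]: ω = 2095.0000×62/20 = 6494.5000 rpm, dir flips to −; running = −6494.5000
Stage 2 [20T→15T]: ω = 6494.5000×20/15 = 8659.3333 rpm, dir flips to +; running = +8659.3333
Stage 3 [95T→20T]: ω = 8659.3333×95/20 = 41131.8333 rpm, dir flips to −; running = −41131.8333
Stage 4 [69T→69T]: ω = 41131.8333×69/69 = 41131.8333 rpm, dir flips to +; running = +41131.8333
Stage 5 [21T→67T]: ω = 41131.8333×21/67 = 12892.0672 rpm, dir flips to −; running = −12892.0672
Stage 6 [60T→60T]: ω = 12892.0672×60/60 = 12892.0672 rpm, dir flips to +; running = +12892.0672

+12892.0672 rpm (same as input, |ω| = 12892.0672 rpm)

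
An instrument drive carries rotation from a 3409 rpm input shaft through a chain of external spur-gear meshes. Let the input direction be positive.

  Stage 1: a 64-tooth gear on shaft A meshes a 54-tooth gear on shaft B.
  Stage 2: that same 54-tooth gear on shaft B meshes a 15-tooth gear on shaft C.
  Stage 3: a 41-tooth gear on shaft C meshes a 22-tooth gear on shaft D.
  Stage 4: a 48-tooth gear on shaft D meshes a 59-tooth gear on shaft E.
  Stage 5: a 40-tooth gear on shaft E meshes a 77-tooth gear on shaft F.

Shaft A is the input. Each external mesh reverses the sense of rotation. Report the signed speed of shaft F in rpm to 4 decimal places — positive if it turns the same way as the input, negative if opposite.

-11456.0628 rpm (opposite to input, |ω| = 11456.0628 rpm)

Stage 1 [64T→54T]: ω = 3409.0000×64/54 = 4040.2963 rpm, dir flips to −; running = −4040.2963
Stage 2 [54T→15T]: ω = 4040.2963×54/15 = 14545.0667 rpm, dir flips to +; running = +14545.0667
Stage 3 [41T→22T]: ω = 14545.0667×41/22 = 27106.7152 rpm, dir flips to −; running = −27106.7152
Stage 4 [48T→59T]: ω = 27106.7152×48/59 = 22052.9208 rpm, dir flips to +; running = +22052.9208
Stage 5 [40T→77T]: ω = 22052.9208×40/77 = 11456.0628 rpm, dir flips to −; running = −11456.0628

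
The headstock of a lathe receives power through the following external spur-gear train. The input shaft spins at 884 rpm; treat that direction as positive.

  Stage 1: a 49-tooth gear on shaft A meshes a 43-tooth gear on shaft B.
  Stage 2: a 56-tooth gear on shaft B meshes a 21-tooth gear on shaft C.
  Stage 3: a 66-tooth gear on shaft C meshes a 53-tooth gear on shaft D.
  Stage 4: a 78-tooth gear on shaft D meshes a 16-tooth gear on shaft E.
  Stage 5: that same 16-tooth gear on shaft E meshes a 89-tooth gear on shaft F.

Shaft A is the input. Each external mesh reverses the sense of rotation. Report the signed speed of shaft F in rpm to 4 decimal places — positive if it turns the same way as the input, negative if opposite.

Stage 1 [49T→43T]: ω = 884.0000×49/43 = 1007.3488 rpm, dir flips to −; running = −1007.3488
Stage 2 [56T→21T]: ω = 1007.3488×56/21 = 2686.2636 rpm, dir flips to +; running = +2686.2636
Stage 3 [66T→53T]: ω = 2686.2636×66/53 = 3345.1584 rpm, dir flips to −; running = −3345.1584
Stage 4 [78T→16T]: ω = 3345.1584×78/16 = 16307.6472 rpm, dir flips to +; running = +16307.6472
Stage 5 [16T→89T]: ω = 16307.6472×16/89 = 2931.7119 rpm, dir flips to −; running = −2931.7119

-2931.7119 rpm (opposite to input, |ω| = 2931.7119 rpm)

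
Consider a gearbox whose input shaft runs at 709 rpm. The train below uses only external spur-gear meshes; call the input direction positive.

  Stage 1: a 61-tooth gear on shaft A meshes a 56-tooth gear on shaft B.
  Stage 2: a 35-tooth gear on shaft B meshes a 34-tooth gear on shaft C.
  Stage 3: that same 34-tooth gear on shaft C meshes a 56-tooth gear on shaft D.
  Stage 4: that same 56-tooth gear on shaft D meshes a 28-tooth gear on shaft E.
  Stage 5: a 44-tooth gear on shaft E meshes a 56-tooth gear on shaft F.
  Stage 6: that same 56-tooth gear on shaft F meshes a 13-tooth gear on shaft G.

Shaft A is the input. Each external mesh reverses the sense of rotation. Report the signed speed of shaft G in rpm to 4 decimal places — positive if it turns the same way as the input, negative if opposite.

Stage 1 [61T→56T]: ω = 709.0000×61/56 = 772.3036 rpm, dir flips to −; running = −772.3036
Stage 2 [35T→34T]: ω = 772.3036×35/34 = 795.0184 rpm, dir flips to +; running = +795.0184
Stage 3 [34T→56T]: ω = 795.0184×34/56 = 482.6897 rpm, dir flips to −; running = −482.6897
Stage 4 [56T→28T]: ω = 482.6897×56/28 = 965.3795 rpm, dir flips to +; running = +965.3795
Stage 5 [44T→56T]: ω = 965.3795×44/56 = 758.5124 rpm, dir flips to −; running = −758.5124
Stage 6 [56T→13T]: ω = 758.5124×56/13 = 3267.4382 rpm, dir flips to +; running = +3267.4382

+3267.4382 rpm (same as input, |ω| = 3267.4382 rpm)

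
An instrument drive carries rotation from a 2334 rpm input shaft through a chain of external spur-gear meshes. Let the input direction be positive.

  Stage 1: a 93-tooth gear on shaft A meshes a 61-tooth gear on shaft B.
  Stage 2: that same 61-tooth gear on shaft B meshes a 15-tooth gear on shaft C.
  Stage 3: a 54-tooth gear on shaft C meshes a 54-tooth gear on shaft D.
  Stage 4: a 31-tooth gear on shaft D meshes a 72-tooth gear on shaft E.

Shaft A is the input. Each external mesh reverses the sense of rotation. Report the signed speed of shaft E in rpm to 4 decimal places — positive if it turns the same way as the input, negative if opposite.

+6230.4833 rpm (same as input, |ω| = 6230.4833 rpm)

Stage 1 [93T→61T]: ω = 2334.0000×93/61 = 3558.3934 rpm, dir flips to −; running = −3558.3934
Stage 2 [61T→15T]: ω = 3558.3934×61/15 = 14470.8000 rpm, dir flips to +; running = +14470.8000
Stage 3 [54T→54T]: ω = 14470.8000×54/54 = 14470.8000 rpm, dir flips to −; running = −14470.8000
Stage 4 [31T→72T]: ω = 14470.8000×31/72 = 6230.4833 rpm, dir flips to +; running = +6230.4833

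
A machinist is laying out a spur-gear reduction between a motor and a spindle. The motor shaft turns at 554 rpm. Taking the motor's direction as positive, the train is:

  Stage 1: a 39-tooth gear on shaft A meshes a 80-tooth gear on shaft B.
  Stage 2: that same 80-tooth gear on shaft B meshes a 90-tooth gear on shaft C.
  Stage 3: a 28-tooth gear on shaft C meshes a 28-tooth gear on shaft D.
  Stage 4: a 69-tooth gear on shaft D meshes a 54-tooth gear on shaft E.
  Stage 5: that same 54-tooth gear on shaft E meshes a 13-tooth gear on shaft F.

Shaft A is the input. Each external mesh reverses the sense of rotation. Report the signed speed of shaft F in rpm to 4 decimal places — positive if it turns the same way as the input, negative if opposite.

-1274.2000 rpm (opposite to input, |ω| = 1274.2000 rpm)

Stage 1 [39T→80T]: ω = 554.0000×39/80 = 270.0750 rpm, dir flips to −; running = −270.0750
Stage 2 [80T→90T]: ω = 270.0750×80/90 = 240.0667 rpm, dir flips to +; running = +240.0667
Stage 3 [28T→28T]: ω = 240.0667×28/28 = 240.0667 rpm, dir flips to −; running = −240.0667
Stage 4 [69T→54T]: ω = 240.0667×69/54 = 306.7519 rpm, dir flips to +; running = +306.7519
Stage 5 [54T→13T]: ω = 306.7519×54/13 = 1274.2000 rpm, dir flips to −; running = −1274.2000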